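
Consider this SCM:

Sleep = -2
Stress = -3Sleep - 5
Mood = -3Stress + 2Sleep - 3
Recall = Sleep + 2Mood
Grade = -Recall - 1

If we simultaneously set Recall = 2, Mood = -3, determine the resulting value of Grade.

-3

The joint intervention fixes Recall = 2, Mood = -3, removing each variable's own equation.
Grade = -Recall - 1  [with Recall=2]  = -3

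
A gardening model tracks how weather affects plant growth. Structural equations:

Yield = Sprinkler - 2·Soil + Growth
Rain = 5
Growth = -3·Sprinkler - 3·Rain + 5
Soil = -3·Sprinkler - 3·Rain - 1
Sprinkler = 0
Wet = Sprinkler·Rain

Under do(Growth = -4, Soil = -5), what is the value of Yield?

6

The joint intervention fixes Growth = -4, Soil = -5, removing each variable's own equation.
Yield = Sprinkler - 2·Soil + Growth  [with Sprinkler=0, Soil=-5, Growth=-4]  = 6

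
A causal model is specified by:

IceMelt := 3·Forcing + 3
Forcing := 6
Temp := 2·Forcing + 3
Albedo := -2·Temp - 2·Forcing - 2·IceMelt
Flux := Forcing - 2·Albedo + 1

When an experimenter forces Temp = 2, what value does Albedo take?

-58

Under do(Temp=2), the mechanism Temp := 2·Forcing + 3 is discarded; Temp is fixed at 2.
IceMelt = 3·Forcing + 3  [with Forcing=6]  = 21
Albedo = -2·Temp - 2·Forcing - 2·IceMelt  [with Temp=2, Forcing=6, IceMelt=21]  = -58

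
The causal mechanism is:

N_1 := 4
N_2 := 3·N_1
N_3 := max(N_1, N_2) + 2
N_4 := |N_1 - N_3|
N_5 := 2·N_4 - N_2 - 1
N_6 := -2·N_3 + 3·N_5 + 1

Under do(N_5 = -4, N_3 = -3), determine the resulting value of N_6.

The joint intervention fixes N_5 = -4, N_3 = -3, removing each variable's own equation.
N_6 = -2·N_3 + 3·N_5 + 1  [with N_3=-3, N_5=-4]  = -5

-5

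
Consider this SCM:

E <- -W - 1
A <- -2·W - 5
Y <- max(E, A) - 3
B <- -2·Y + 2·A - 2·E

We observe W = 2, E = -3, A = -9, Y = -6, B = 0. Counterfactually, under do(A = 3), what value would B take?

do(A=3) replaces the equation A <- -2·W - 5 with the constant A = 3.
E = -W - 1  [with W=2]  = -3
Y = max(E, A) - 3  [with E=-3, A=3]  = 0
B = -2·Y + 2·A - 2·E  [with Y=0, A=3, E=-3]  = 12

12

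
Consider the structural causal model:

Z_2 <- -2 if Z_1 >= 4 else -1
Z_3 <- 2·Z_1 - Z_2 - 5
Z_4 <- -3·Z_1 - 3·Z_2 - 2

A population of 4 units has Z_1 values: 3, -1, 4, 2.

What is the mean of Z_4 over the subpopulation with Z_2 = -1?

Conditioning on Z_2=-1 selects the 3 unit(s) with Z_1 ∈ {3, -1, 2}. Their Z_4 values: -8, 4, -5. Mean = -3.

-3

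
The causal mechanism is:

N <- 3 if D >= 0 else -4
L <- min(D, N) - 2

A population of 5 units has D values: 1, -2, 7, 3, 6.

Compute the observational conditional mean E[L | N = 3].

E[L|N=3] averages over only the 4 units with N=3 (D = 1, 7, 3, 6): L = -1, 1, 1, 1, mean 0.5.

0.5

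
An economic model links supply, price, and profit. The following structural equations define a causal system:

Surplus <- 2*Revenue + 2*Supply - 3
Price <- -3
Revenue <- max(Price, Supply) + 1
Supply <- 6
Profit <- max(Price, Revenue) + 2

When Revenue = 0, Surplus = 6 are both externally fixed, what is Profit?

2

The joint intervention fixes Revenue = 0, Surplus = 6, removing each variable's own equation.
Profit = max(Price, Revenue) + 2  [with Price=-3, Revenue=0]  = 2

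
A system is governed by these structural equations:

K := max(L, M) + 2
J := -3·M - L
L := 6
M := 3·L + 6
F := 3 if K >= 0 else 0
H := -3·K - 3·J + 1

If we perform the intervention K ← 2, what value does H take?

The intervention breaks the incoming arrows to K: K := max(L, M) + 2 no longer applies, and K = 2.
M = 3·L + 6  [with L=6]  = 24
J = -3·M - L  [with M=24, L=6]  = -78
H = -3·K - 3·J + 1  [with K=2, J=-78]  = 229

229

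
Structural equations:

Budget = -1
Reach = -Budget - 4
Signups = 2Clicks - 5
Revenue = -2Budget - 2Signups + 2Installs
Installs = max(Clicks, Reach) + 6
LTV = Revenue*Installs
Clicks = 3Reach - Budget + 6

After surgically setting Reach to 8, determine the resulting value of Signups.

do(Reach=8) replaces the equation Reach = -Budget - 4 with the constant Reach = 8.
Clicks = 3Reach - Budget + 6  [with Reach=8, Budget=-1]  = 31
Signups = 2Clicks - 5  [with Clicks=31]  = 57

57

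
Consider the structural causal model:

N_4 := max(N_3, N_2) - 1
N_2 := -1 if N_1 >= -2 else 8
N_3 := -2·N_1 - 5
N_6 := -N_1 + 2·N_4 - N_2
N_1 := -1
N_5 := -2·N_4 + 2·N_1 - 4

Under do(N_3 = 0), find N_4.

The intervention breaks the incoming arrows to N_3: N_3 := -2·N_1 - 5 no longer applies, and N_3 = 0.
N_2 = -1 if N_1 >= -2 else 8  [with N_1=-1]  = -1
N_4 = max(N_3, N_2) - 1  [with N_3=0, N_2=-1]  = -1

-1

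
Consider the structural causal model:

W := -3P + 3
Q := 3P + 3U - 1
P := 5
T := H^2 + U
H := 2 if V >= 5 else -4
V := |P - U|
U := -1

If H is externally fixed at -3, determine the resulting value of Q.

11

The intervention breaks the incoming arrows to H: H := 2 if V >= 5 else -4 no longer applies, and H = -3.
No directed path runs from H to Q, so Q keeps its natural value.
Q = 3P + 3U - 1  [with P=5, U=-1]  = 11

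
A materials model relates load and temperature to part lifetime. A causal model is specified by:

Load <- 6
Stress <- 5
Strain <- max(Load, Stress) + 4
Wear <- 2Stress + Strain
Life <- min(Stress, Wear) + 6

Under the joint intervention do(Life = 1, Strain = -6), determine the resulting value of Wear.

Under do(Life = 1, Strain = -6), each intervened variable's structural equation is replaced by its fixed value.
Wear = 2Stress + Strain  [with Stress=5, Strain=-6]  = 4

4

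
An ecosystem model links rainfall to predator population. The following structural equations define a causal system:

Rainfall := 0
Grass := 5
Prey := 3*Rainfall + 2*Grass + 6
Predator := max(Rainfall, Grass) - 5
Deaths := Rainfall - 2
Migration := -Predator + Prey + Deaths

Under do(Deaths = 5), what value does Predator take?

0

The intervention breaks the incoming arrows to Deaths: Deaths := Rainfall - 2 no longer applies, and Deaths = 5.
Since Predator is not a descendant of the intervened variable, it is unaffected.
Predator = max(Rainfall, Grass) - 5  [with Rainfall=0, Grass=5]  = 0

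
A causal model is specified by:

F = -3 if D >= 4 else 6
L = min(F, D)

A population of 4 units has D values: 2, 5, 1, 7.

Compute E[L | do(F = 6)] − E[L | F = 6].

2

Every unit gets F=6 under the intervention. L values become 2, 5, 1, 6; E[L|do(F=6)] = 3.5.
Observing F=6 restricts to units where F's equation naturally yields 6: D ∈ {2, 1}. In that subpopulation L = 2, 1, mean 1.5.
Difference = 3.5 − 1.5 = 2.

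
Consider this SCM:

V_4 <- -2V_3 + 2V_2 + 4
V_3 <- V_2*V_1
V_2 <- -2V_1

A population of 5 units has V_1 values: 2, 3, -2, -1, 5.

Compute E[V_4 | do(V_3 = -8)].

Every unit gets V_3=-8 under the intervention. V_4 values become 12, 8, 28, 24, 0; E[V_4|do(V_3=-8)] = 14.4.

14.4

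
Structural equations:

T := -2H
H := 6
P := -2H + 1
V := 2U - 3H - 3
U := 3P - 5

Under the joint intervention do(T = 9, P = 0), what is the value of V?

-31

Setting T = 9, P = 0 by intervention discards those variables' equations.
U = 3P - 5  [with P=0]  = -5
V = 2U - 3H - 3  [with U=-5, H=6]  = -31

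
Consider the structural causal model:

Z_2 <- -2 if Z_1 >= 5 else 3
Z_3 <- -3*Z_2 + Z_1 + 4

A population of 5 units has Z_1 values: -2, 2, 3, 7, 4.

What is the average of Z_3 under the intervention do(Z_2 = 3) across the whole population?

-2.2

Under do(Z_2=3), Z_2's equation is replaced by Z_2=3 for every unit. Per-unit Z_3: -7, -3, -2, 2, -1. Mean = -2.2.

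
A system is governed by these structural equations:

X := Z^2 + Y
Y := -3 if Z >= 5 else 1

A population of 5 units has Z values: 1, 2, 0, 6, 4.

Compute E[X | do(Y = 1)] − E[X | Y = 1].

6.15

The intervention sets Y=1 in all 5 units regardless of Z. Recomputing X per unit gives 2, 5, 1, 37, 17; average 12.4.
Observing Y=1 restricts to units where Y's equation naturally yields 1: Z ∈ {1, 2, 0, 4}. In that subpopulation X = 2, 5, 1, 17, mean 6.25.
Difference = 12.4 − 6.25 = 6.15.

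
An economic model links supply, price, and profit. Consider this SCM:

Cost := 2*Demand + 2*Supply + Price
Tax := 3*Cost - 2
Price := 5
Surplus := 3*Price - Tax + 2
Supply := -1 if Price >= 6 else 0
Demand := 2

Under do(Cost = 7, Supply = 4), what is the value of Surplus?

-2

The joint intervention fixes Cost = 7, Supply = 4, removing each variable's own equation.
Tax = 3*Cost - 2  [with Cost=7]  = 19
Surplus = 3*Price - Tax + 2  [with Price=5, Tax=19]  = -2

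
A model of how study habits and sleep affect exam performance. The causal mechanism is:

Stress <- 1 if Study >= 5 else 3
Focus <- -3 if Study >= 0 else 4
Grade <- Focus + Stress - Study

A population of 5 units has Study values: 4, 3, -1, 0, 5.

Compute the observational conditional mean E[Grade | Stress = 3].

0.25

Observing Stress=3 restricts to units where Stress's equation naturally yields 3: Study ∈ {4, 3, -1, 0}. In that subpopulation Grade = -4, -3, 8, 0, mean 0.25.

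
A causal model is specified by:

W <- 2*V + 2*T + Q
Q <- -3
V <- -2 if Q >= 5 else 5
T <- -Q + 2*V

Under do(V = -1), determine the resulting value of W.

Under do(V=-1), the mechanism V <- -2 if Q >= 5 else 5 is discarded; V is fixed at -1.
T = -Q + 2*V  [with Q=-3, V=-1]  = 1
W = 2*V + 2*T + Q  [with V=-1, T=1, Q=-3]  = -3

-3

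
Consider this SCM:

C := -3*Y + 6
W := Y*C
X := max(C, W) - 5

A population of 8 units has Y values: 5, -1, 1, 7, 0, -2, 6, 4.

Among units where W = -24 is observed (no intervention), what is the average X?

-2

E[X|W=-24] averages over only the 2 units with W=-24 (Y = -2, 4): X = 7, -11, mean -2.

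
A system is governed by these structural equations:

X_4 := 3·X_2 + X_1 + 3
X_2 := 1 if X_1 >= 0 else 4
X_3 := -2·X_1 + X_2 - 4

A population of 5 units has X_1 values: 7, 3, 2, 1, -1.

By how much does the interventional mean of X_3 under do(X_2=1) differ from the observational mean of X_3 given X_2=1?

1.7

Every unit gets X_2=1 under the intervention. X_3 values become -17, -9, -7, -5, -1; E[X_3|do(X_2=1)] = -7.8.
Conditioning on X_2=1 selects the 4 unit(s) with X_1 ∈ {7, 3, 2, 1}. Their X_3 values: -17, -9, -7, -5. Mean = -9.5.
Difference = -7.8 − (-9.5) = 1.7.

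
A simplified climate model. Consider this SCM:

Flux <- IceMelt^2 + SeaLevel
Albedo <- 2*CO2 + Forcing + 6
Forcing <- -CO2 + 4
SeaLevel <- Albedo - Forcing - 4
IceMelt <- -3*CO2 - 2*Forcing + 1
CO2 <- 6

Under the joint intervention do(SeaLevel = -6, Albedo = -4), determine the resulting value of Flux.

Setting SeaLevel = -6, Albedo = -4 by intervention discards those variables' equations.
Forcing = -CO2 + 4  [with CO2=6]  = -2
IceMelt = -3*CO2 - 2*Forcing + 1  [with CO2=6, Forcing=-2]  = -13
Flux = IceMelt^2 + SeaLevel  [with IceMelt=-13, SeaLevel=-6]  = 163

163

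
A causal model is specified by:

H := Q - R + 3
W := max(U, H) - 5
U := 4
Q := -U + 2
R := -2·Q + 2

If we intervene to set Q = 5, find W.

do(Q=5) replaces the equation Q := -U + 2 with the constant Q = 5.
R = -2·Q + 2  [with Q=5]  = -8
H = Q - R + 3  [with Q=5, R=-8]  = 16
W = max(U, H) - 5  [with U=4, H=16]  = 11

11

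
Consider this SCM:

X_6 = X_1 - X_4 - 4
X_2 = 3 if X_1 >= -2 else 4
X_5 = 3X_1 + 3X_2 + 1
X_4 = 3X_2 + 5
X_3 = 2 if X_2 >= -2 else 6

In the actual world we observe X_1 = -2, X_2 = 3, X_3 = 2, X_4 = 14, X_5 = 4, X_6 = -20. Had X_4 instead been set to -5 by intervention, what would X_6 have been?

Under do(X_4=-5), the mechanism X_4 = 3X_2 + 5 is discarded; X_4 is fixed at -5.
X_6 = X_1 - X_4 - 4  [with X_1=-2, X_4=-5]  = -1

-1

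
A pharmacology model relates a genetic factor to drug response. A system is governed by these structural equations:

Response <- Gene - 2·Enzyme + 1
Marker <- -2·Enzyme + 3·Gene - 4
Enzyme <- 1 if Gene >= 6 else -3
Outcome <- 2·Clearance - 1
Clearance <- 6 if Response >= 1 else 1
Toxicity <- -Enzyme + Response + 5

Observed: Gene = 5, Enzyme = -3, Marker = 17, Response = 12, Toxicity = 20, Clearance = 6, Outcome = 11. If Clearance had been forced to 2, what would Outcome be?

3

Intervening sets Clearance = 2 and removes its equation (Clearance <- 6 if Response >= 1 else 1).
Outcome = 2·Clearance - 1  [with Clearance=2]  = 3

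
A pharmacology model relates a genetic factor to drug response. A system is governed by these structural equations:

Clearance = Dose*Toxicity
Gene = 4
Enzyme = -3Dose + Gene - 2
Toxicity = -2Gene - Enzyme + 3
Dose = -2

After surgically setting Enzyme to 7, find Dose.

-2

Under do(Enzyme=7), the mechanism Enzyme = -3Dose + Gene - 2 is discarded; Enzyme is fixed at 7.
Since Dose is not a descendant of the intervened variable, it is unaffected.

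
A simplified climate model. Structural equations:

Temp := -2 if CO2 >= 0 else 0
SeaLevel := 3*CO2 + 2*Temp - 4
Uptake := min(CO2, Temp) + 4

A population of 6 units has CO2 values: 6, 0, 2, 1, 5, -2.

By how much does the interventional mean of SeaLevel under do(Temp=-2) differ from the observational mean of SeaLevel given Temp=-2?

Every unit gets Temp=-2 under the intervention. SeaLevel values become 10, -8, -2, -5, 7, -14; E[SeaLevel|do(Temp=-2)] = -2.
Conditioning on Temp=-2 selects the 5 unit(s) with CO2 ∈ {6, 0, 2, 1, 5}. Their SeaLevel values: 10, -8, -2, -5, 7. Mean = 0.4.
Difference = -2 − 0.4 = -2.4.

-2.4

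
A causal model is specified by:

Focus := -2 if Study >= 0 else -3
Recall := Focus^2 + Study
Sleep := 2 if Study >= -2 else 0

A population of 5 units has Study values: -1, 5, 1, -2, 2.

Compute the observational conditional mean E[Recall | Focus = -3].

7.5

Observing Focus=-3 restricts to units where Focus's equation naturally yields -3: Study ∈ {-1, -2}. In that subpopulation Recall = 8, 7, mean 7.5.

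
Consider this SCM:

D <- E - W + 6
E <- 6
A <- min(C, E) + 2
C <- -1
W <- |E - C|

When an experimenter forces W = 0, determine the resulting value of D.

12

do(W=0) replaces the equation W <- |E - C| with the constant W = 0.
D = E - W + 6  [with E=6, W=0]  = 12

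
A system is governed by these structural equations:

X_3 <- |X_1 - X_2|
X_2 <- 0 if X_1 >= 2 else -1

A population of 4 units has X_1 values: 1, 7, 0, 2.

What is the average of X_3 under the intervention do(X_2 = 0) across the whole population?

2.5

do(X_2=0) breaks X_2's dependence on X_1. With X_2=0 fixed, X_3 across the units is 1, 7, 0, 2, mean 2.5.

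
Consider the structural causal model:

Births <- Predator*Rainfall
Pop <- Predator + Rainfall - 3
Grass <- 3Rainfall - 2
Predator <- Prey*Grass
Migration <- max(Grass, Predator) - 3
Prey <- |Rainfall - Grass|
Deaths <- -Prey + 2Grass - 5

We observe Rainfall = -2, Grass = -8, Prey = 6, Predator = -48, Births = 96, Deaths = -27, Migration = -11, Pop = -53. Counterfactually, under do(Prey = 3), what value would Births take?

48

do(Prey=3) replaces the equation Prey <- |Rainfall - Grass| with the constant Prey = 3.
Grass = 3Rainfall - 2  [with Rainfall=-2]  = -8
Predator = Prey*Grass  [with Prey=3, Grass=-8]  = -24
Births = Predator*Rainfall  [with Predator=-24, Rainfall=-2]  = 48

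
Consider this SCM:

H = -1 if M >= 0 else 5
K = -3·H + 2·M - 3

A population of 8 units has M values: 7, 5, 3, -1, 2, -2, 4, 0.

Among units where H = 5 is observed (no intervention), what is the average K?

-21

Observing H=5 restricts to units where H's equation naturally yields 5: M ∈ {-1, -2}. In that subpopulation K = -20, -22, mean -21.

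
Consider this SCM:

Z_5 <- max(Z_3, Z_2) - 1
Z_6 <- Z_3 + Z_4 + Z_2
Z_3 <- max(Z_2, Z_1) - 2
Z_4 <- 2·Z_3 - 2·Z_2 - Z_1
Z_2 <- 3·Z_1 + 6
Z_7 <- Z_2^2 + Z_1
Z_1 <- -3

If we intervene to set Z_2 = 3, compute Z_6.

Under do(Z_2=3), the mechanism Z_2 <- 3·Z_1 + 6 is discarded; Z_2 is fixed at 3.
Z_3 = max(Z_2, Z_1) - 2  [with Z_2=3, Z_1=-3]  = 1
Z_4 = 2·Z_3 - 2·Z_2 - Z_1  [with Z_3=1, Z_2=3, Z_1=-3]  = -1
Z_6 = Z_3 + Z_4 + Z_2  [with Z_3=1, Z_4=-1, Z_2=3]  = 3

3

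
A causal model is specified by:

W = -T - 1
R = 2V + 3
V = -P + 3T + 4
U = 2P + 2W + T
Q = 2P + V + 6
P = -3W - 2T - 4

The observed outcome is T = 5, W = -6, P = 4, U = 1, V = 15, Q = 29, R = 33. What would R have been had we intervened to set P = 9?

23

The intervention breaks the incoming arrows to P: P = -3W - 2T - 4 no longer applies, and P = 9.
V = -P + 3T + 4  [with P=9, T=5]  = 10
R = 2V + 3  [with V=10]  = 23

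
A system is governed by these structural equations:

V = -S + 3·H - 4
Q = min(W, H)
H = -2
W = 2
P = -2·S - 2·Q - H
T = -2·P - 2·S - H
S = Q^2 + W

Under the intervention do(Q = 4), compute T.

The intervention breaks the incoming arrows to Q: Q = min(W, H) no longer applies, and Q = 4.
S = Q^2 + W  [with Q=4, W=2]  = 18
P = -2·S - 2·Q - H  [with S=18, Q=4, H=-2]  = -42
T = -2·P - 2·S - H  [with P=-42, S=18, H=-2]  = 50

50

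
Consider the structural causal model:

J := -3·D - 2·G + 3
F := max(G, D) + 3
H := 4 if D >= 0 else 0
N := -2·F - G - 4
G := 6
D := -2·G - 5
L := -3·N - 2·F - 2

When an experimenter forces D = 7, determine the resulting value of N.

-30

do(D=7) replaces the equation D := -2·G - 5 with the constant D = 7.
F = max(G, D) + 3  [with G=6, D=7]  = 10
N = -2·F - G - 4  [with F=10, G=6]  = -30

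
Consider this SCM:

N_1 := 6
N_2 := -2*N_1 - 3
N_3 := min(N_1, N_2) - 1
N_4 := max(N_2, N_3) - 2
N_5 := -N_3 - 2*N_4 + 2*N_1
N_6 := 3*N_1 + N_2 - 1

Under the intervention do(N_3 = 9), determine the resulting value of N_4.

7

The intervention breaks the incoming arrows to N_3: N_3 := min(N_1, N_2) - 1 no longer applies, and N_3 = 9.
N_2 = -2*N_1 - 3  [with N_1=6]  = -15
N_4 = max(N_2, N_3) - 2  [with N_2=-15, N_3=9]  = 7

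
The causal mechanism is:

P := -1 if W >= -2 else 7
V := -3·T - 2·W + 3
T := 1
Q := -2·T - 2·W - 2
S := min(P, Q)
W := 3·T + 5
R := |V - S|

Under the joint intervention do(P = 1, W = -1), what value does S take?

The joint intervention fixes P = 1, W = -1, removing each variable's own equation.
Q = -2·T - 2·W - 2  [with T=1, W=-1]  = -2
S = min(P, Q)  [with P=1, Q=-2]  = -2

-2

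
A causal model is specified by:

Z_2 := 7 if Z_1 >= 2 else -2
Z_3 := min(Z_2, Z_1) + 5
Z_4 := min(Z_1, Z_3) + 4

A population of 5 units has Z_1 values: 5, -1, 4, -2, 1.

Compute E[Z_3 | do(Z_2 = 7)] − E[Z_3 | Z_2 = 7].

-3.1

Under do(Z_2=7), Z_2's equation is replaced by Z_2=7 for every unit. Per-unit Z_3: 10, 4, 9, 3, 6. Mean = 6.4.
E[Z_3|Z_2=7] averages over only the 2 units with Z_2=7 (Z_1 = 5, 4): Z_3 = 10, 9, mean 9.5.
Difference = 6.4 − 9.5 = -3.1.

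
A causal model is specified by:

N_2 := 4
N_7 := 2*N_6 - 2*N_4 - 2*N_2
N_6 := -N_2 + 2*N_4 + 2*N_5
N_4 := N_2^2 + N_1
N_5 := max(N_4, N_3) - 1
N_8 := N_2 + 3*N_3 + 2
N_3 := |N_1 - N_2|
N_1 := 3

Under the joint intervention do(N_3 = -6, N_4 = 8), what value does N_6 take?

Setting N_3 = -6, N_4 = 8 by intervention discards those variables' equations.
N_5 = max(N_4, N_3) - 1  [with N_4=8, N_3=-6]  = 7
N_6 = -N_2 + 2*N_4 + 2*N_5  [with N_2=4, N_4=8, N_5=7]  = 26

26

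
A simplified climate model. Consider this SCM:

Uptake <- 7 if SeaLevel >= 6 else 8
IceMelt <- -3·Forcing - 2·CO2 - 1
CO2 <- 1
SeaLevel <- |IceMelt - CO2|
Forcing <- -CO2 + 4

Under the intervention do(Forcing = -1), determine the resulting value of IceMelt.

0

The intervention breaks the incoming arrows to Forcing: Forcing <- -CO2 + 4 no longer applies, and Forcing = -1.
IceMelt = -3·Forcing - 2·CO2 - 1  [with Forcing=-1, CO2=1]  = 0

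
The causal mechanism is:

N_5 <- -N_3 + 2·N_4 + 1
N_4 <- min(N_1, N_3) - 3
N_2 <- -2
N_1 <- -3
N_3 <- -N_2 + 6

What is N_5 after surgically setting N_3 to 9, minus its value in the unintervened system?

do(N_3=9) replaces the equation N_3 <- -N_2 + 6 with the constant N_3 = 9.
N_4 = min(N_1, N_3) - 3  [with N_1=-3, N_3=9]  = -6
N_5 = -N_3 + 2·N_4 + 1  [with N_3=9, N_4=-6]  = -20
Without intervention: N_3 = -N_2 + 6  [with N_2=-2]  = 8; N_4 = min(N_1, N_3) - 3  [with N_1=-3, N_3=8]  = -6; N_5 = -N_3 + 2·N_4 + 1  [with N_3=8, N_4=-6]  = -19.
Change = -20 − (-19) = -1.

-1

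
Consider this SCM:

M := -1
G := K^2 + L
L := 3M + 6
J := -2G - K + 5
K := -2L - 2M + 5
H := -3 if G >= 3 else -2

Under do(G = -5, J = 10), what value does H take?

-2

Setting G = -5, J = 10 by intervention discards those variables' equations.
H = -3 if G >= 3 else -2  [with G=-5]  = -2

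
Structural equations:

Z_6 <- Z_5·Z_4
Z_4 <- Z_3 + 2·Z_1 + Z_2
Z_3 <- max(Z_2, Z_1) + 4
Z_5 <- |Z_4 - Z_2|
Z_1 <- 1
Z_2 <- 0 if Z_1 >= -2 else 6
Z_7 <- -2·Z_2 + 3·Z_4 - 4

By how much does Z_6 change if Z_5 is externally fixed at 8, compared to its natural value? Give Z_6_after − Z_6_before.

The intervention breaks the incoming arrows to Z_5: Z_5 <- |Z_4 - Z_2| no longer applies, and Z_5 = 8.
Z_2 = 0 if Z_1 >= -2 else 6  [with Z_1=1]  = 0
Z_3 = max(Z_2, Z_1) + 4  [with Z_2=0, Z_1=1]  = 5
Z_4 = Z_3 + 2·Z_1 + Z_2  [with Z_3=5, Z_1=1, Z_2=0]  = 7
Z_6 = Z_5·Z_4  [with Z_5=8, Z_4=7]  = 56
Without intervention: Z_2 = 0 if Z_1 >= -2 else 6  [with Z_1=1]  = 0; Z_3 = max(Z_2, Z_1) + 4  [with Z_2=0, Z_1=1]  = 5; Z_4 = Z_3 + 2·Z_1 + Z_2  [with Z_3=5, Z_1=1, Z_2=0]  = 7; Z_5 = |Z_4 - Z_2|  [with Z_4=7, Z_2=0]  = 7; Z_6 = Z_5·Z_4  [with Z_5=7, Z_4=7]  = 49.
Change = 56 − 49 = 7.

7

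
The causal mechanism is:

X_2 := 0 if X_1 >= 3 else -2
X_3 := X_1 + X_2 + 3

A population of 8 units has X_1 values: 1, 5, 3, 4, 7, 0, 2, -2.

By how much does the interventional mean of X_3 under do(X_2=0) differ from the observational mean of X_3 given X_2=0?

The intervention sets X_2=0 in all 8 units regardless of X_1. Recomputing X_3 per unit gives 4, 8, 6, 7, 10, 3, 5, 1; average 5.5.
E[X_3|X_2=0] averages over only the 4 units with X_2=0 (X_1 = 5, 3, 4, 7): X_3 = 8, 6, 7, 10, mean 7.75.
Difference = 5.5 − 7.75 = -2.25.

-2.25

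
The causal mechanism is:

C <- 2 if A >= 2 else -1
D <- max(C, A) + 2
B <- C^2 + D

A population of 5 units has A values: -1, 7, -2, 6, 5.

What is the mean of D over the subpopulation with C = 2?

Conditioning on C=2 selects the 3 unit(s) with A ∈ {7, 6, 5}. Their D values: 9, 8, 7. Mean = 8.

8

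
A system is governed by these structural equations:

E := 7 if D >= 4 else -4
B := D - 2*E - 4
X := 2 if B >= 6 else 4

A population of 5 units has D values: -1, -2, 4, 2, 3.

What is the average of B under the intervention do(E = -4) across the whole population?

5.2

Every unit gets E=-4 under the intervention. B values become 3, 2, 8, 6, 7; E[B|do(E=-4)] = 5.2.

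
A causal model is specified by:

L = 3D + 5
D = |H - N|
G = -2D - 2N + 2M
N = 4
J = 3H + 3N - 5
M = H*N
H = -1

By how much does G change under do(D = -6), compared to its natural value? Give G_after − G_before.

Intervening sets D = -6 and removes its equation (D = |H - N|).
M = H*N  [with H=-1, N=4]  = -4
G = -2D - 2N + 2M  [with D=-6, N=4, M=-4]  = -4
Without intervention: M = H*N  [with H=-1, N=4]  = -4; D = |H - N|  [with H=-1, N=4]  = 5; G = -2D - 2N + 2M  [with D=5, N=4, M=-4]  = -26.
Change = -4 − (-26) = 22.

22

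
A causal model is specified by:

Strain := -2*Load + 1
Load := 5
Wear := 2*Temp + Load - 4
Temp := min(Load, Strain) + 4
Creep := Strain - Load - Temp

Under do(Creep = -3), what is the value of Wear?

-9

Intervening sets Creep = -3 and removes its equation (Creep := Strain - Load - Temp).
No directed path runs from Creep to Wear, so Wear keeps its natural value.
Strain = -2*Load + 1  [with Load=5]  = -9
Temp = min(Load, Strain) + 4  [with Load=5, Strain=-9]  = -5
Wear = 2*Temp + Load - 4  [with Temp=-5, Load=5]  = -9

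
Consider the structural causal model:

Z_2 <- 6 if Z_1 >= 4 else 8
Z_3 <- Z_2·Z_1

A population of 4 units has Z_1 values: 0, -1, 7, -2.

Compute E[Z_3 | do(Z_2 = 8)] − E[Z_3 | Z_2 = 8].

16

do(Z_2=8) breaks Z_2's dependence on Z_1. With Z_2=8 fixed, Z_3 across the units is 0, -8, 56, -16, mean 8.
E[Z_3|Z_2=8] averages over only the 3 units with Z_2=8 (Z_1 = 0, -1, -2): Z_3 = 0, -8, -16, mean -8.
Difference = 8 − (-8) = 16.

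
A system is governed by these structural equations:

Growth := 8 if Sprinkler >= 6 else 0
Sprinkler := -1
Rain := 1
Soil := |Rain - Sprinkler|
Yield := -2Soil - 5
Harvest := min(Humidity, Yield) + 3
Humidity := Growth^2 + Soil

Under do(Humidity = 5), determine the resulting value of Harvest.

-6

Under do(Humidity=5), the mechanism Humidity := Growth^2 + Soil is discarded; Humidity is fixed at 5.
Soil = |Rain - Sprinkler|  [with Rain=1, Sprinkler=-1]  = 2
Yield = -2Soil - 5  [with Soil=2]  = -9
Harvest = min(Humidity, Yield) + 3  [with Humidity=5, Yield=-9]  = -6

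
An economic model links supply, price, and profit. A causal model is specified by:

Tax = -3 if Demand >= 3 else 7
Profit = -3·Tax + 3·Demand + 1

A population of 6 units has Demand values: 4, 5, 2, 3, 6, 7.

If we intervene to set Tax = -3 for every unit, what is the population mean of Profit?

Every unit gets Tax=-3 under the intervention. Profit values become 22, 25, 16, 19, 28, 31; E[Profit|do(Tax=-3)] = 23.5.

23.5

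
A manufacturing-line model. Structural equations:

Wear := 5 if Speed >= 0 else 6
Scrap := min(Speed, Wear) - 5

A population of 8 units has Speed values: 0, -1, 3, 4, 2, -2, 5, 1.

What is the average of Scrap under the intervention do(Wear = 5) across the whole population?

Under do(Wear=5), Wear's equation is replaced by Wear=5 for every unit. Per-unit Scrap: -5, -6, -2, -1, -3, -7, 0, -4. Mean = -3.5.

-3.5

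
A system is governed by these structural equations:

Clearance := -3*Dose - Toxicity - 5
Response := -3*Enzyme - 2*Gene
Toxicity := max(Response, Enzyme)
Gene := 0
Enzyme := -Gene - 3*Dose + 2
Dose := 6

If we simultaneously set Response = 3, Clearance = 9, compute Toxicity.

3

Setting Response = 3, Clearance = 9 by intervention discards those variables' equations.
Enzyme = -Gene - 3*Dose + 2  [with Gene=0, Dose=6]  = -16
Toxicity = max(Response, Enzyme)  [with Response=3, Enzyme=-16]  = 3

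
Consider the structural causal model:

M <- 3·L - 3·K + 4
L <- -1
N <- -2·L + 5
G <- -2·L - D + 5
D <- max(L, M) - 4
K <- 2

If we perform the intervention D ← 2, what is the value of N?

Under do(D=2), the mechanism D <- max(L, M) - 4 is discarded; D is fixed at 2.
Since N is not a descendant of the intervened variable, it is unaffected.
N = -2·L + 5  [with L=-1]  = 7

7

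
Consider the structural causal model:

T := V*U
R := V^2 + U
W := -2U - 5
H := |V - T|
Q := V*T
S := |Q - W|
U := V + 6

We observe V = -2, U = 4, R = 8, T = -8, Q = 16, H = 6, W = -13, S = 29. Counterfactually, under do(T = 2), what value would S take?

9

do(T=2) replaces the equation T := V*U with the constant T = 2.
U = V + 6  [with V=-2]  = 4
Q = V*T  [with V=-2, T=2]  = -4
W = -2U - 5  [with U=4]  = -13
S = |Q - W|  [with Q=-4, W=-13]  = 9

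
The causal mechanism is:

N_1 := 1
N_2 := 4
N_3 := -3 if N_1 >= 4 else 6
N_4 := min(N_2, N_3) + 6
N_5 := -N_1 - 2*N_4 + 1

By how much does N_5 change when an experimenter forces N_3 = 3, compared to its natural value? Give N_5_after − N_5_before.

do(N_3=3) replaces the equation N_3 := -3 if N_1 >= 4 else 6 with the constant N_3 = 3.
N_4 = min(N_2, N_3) + 6  [with N_2=4, N_3=3]  = 9
N_5 = -N_1 - 2*N_4 + 1  [with N_1=1, N_4=9]  = -18
Without intervention: N_3 = -3 if N_1 >= 4 else 6  [with N_1=1]  = 6; N_4 = min(N_2, N_3) + 6  [with N_2=4, N_3=6]  = 10; N_5 = -N_1 - 2*N_4 + 1  [with N_1=1, N_4=10]  = -20.
Change = -18 − (-20) = 2.

2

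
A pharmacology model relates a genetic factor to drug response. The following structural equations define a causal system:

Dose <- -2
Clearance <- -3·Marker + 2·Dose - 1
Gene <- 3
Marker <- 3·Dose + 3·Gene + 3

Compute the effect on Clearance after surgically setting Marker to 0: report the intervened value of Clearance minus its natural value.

The intervention breaks the incoming arrows to Marker: Marker <- 3·Dose + 3·Gene + 3 no longer applies, and Marker = 0.
Clearance = -3·Marker + 2·Dose - 1  [with Marker=0, Dose=-2]  = -5
Without intervention: Marker = 3·Dose + 3·Gene + 3  [with Dose=-2, Gene=3]  = 6; Clearance = -3·Marker + 2·Dose - 1  [with Marker=6, Dose=-2]  = -23.
Change = -5 − (-23) = 18.

18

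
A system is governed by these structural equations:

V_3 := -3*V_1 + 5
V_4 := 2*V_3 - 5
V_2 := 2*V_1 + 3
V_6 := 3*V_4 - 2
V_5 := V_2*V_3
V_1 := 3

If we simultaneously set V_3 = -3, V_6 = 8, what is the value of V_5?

The joint intervention fixes V_3 = -3, V_6 = 8, removing each variable's own equation.
V_2 = 2*V_1 + 3  [with V_1=3]  = 9
V_5 = V_2*V_3  [with V_2=9, V_3=-3]  = -27

-27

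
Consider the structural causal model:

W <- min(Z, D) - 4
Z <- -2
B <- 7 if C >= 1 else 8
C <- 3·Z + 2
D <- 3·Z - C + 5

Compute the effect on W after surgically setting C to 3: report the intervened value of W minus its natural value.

do(C=3) replaces the equation C <- 3·Z + 2 with the constant C = 3.
D = 3·Z - C + 5  [with Z=-2, C=3]  = -4
W = min(Z, D) - 4  [with Z=-2, D=-4]  = -8
Without intervention: C = 3·Z + 2  [with Z=-2]  = -4; D = 3·Z - C + 5  [with Z=-2, C=-4]  = 3; W = min(Z, D) - 4  [with Z=-2, D=3]  = -6.
Change = -8 − (-6) = -2.

-2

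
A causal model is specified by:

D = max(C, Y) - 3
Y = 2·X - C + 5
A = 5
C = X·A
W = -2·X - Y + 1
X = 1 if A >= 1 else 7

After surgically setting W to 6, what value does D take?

The intervention breaks the incoming arrows to W: W = -2·X - Y + 1 no longer applies, and W = 6.
Since D is not a descendant of the intervened variable, it is unaffected.
X = 1 if A >= 1 else 7  [with A=5]  = 1
C = X·A  [with X=1, A=5]  = 5
Y = 2·X - C + 5  [with X=1, C=5]  = 2
D = max(C, Y) - 3  [with C=5, Y=2]  = 2

2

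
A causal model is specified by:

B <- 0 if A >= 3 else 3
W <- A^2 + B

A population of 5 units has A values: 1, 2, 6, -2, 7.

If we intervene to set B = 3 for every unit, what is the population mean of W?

21.8

do(B=3) breaks B's dependence on A. With B=3 fixed, W across the units is 4, 7, 39, 7, 52, mean 21.8.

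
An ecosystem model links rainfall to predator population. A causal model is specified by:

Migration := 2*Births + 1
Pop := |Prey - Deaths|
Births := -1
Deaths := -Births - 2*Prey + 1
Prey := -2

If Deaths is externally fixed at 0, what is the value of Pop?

do(Deaths=0) replaces the equation Deaths := -Births - 2*Prey + 1 with the constant Deaths = 0.
Pop = |Prey - Deaths|  [with Prey=-2, Deaths=0]  = 2

2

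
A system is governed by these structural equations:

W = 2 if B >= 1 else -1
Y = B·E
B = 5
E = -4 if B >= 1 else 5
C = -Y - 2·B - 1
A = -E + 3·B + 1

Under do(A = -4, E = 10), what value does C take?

Setting A = -4, E = 10 by intervention discards those variables' equations.
Y = B·E  [with B=5, E=10]  = 50
C = -Y - 2·B - 1  [with Y=50, B=5]  = -61

-61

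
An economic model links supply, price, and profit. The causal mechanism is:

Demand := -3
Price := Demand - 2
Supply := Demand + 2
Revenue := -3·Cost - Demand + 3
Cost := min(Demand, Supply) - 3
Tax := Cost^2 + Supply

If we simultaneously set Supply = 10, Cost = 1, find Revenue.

3

Setting Supply = 10, Cost = 1 by intervention discards those variables' equations.
Revenue = -3·Cost - Demand + 3  [with Cost=1, Demand=-3]  = 3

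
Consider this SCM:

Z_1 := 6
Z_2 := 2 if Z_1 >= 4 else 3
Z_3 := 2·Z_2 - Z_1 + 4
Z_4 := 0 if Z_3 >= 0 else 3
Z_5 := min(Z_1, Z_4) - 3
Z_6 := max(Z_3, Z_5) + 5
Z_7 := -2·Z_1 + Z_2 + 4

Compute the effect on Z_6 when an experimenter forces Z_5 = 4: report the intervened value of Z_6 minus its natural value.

The intervention breaks the incoming arrows to Z_5: Z_5 := min(Z_1, Z_4) - 3 no longer applies, and Z_5 = 4.
Z_2 = 2 if Z_1 >= 4 else 3  [with Z_1=6]  = 2
Z_3 = 2·Z_2 - Z_1 + 4  [with Z_2=2, Z_1=6]  = 2
Z_6 = max(Z_3, Z_5) + 5  [with Z_3=2, Z_5=4]  = 9
Without intervention: Z_2 = 2 if Z_1 >= 4 else 3  [with Z_1=6]  = 2; Z_3 = 2·Z_2 - Z_1 + 4  [with Z_2=2, Z_1=6]  = 2; Z_4 = 0 if Z_3 >= 0 else 3  [with Z_3=2]  = 0; Z_5 = min(Z_1, Z_4) - 3  [with Z_1=6, Z_4=0]  = -3; Z_6 = max(Z_3, Z_5) + 5  [with Z_3=2, Z_5=-3]  = 7.
Change = 9 − 7 = 2.

2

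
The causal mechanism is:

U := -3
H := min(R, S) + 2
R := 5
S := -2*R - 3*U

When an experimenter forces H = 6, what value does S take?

Under do(H=6), the mechanism H := min(R, S) + 2 is discarded; H is fixed at 6.
Since S is not a descendant of the intervened variable, it is unaffected.
S = -2*R - 3*U  [with R=5, U=-3]  = -1

-1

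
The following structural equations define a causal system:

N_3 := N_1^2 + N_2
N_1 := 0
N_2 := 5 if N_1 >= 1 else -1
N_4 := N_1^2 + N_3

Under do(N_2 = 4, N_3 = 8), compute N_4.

8

Setting N_2 = 4, N_3 = 8 by intervention discards those variables' equations.
N_4 = N_1^2 + N_3  [with N_1=0, N_3=8]  = 8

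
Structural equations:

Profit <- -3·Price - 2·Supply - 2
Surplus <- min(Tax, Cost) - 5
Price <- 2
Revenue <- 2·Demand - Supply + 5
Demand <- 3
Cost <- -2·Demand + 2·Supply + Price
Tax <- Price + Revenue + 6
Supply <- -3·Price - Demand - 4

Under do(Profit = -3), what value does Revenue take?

The intervention breaks the incoming arrows to Profit: Profit <- -3·Price - 2·Supply - 2 no longer applies, and Profit = -3.
Revenue is not downstream of the intervention, so its value is determined by the original equations.
Supply = -3·Price - Demand - 4  [with Price=2, Demand=3]  = -13
Revenue = 2·Demand - Supply + 5  [with Demand=3, Supply=-13]  = 24

24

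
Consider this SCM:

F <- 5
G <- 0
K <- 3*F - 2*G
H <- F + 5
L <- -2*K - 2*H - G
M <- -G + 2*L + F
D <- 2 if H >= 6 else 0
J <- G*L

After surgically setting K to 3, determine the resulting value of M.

The intervention breaks the incoming arrows to K: K <- 3*F - 2*G no longer applies, and K = 3.
H = F + 5  [with F=5]  = 10
L = -2*K - 2*H - G  [with K=3, H=10, G=0]  = -26
M = -G + 2*L + F  [with G=0, L=-26, F=5]  = -47

-47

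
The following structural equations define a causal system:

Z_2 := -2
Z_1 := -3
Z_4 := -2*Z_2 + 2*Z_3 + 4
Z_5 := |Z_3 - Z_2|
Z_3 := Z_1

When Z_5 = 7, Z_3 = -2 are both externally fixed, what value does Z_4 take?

4

Under do(Z_5 = 7, Z_3 = -2), each intervened variable's structural equation is replaced by its fixed value.
Z_4 = -2*Z_2 + 2*Z_3 + 4  [with Z_2=-2, Z_3=-2]  = 4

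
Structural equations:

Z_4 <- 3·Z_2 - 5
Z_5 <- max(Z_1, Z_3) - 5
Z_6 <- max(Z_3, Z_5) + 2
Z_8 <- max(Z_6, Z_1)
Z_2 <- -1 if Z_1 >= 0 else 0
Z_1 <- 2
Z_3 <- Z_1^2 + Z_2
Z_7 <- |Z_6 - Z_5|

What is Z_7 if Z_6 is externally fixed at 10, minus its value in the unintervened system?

Intervening sets Z_6 = 10 and removes its equation (Z_6 <- max(Z_3, Z_5) + 2).
Z_2 = -1 if Z_1 >= 0 else 0  [with Z_1=2]  = -1
Z_3 = Z_1^2 + Z_2  [with Z_1=2, Z_2=-1]  = 3
Z_5 = max(Z_1, Z_3) - 5  [with Z_1=2, Z_3=3]  = -2
Z_7 = |Z_6 - Z_5|  [with Z_6=10, Z_5=-2]  = 12
Without intervention: Z_2 = -1 if Z_1 >= 0 else 0  [with Z_1=2]  = -1; Z_3 = Z_1^2 + Z_2  [with Z_1=2, Z_2=-1]  = 3; Z_5 = max(Z_1, Z_3) - 5  [with Z_1=2, Z_3=3]  = -2; Z_6 = max(Z_3, Z_5) + 2  [with Z_3=3, Z_5=-2]  = 5; Z_7 = |Z_6 - Z_5|  [with Z_6=5, Z_5=-2]  = 7.
Change = 12 − 7 = 5.

5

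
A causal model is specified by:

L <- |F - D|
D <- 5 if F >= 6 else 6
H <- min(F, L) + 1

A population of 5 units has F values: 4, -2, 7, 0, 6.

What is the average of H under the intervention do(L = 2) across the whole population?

1.8

The intervention sets L=2 in all 5 units regardless of F. Recomputing H per unit gives 3, -1, 3, 1, 3; average 1.8.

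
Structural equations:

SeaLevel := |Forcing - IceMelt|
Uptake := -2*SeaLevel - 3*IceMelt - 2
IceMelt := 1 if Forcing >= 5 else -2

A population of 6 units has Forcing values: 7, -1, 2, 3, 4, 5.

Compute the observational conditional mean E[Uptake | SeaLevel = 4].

-8.5

Conditioning on SeaLevel=4 selects the 2 unit(s) with Forcing ∈ {2, 5}. Their Uptake values: -4, -13. Mean = -8.5.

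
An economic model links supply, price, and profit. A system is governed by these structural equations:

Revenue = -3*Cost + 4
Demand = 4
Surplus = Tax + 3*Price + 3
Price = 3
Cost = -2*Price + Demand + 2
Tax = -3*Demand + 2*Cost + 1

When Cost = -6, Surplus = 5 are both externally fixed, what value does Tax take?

The joint intervention fixes Cost = -6, Surplus = 5, removing each variable's own equation.
Tax = -3*Demand + 2*Cost + 1  [with Demand=4, Cost=-6]  = -23

-23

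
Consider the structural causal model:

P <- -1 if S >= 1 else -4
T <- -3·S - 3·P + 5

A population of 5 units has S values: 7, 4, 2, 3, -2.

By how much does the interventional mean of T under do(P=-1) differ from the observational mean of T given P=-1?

3.6

do(P=-1) breaks P's dependence on S. With P=-1 fixed, T across the units is -13, -4, 2, -1, 14, mean -0.4.
E[T|P=-1] averages over only the 4 units with P=-1 (S = 7, 4, 2, 3): T = -13, -4, 2, -1, mean -4.
Difference = -0.4 − (-4) = 3.6.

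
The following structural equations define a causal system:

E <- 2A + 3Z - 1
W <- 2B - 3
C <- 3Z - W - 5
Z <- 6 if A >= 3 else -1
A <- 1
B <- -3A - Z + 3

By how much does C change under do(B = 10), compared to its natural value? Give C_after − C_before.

-18

The intervention breaks the incoming arrows to B: B <- -3A - Z + 3 no longer applies, and B = 10.
Z = 6 if A >= 3 else -1  [with A=1]  = -1
W = 2B - 3  [with B=10]  = 17
C = 3Z - W - 5  [with Z=-1, W=17]  = -25
Without intervention: Z = 6 if A >= 3 else -1  [with A=1]  = -1; B = -3A - Z + 3  [with A=1, Z=-1]  = 1; W = 2B - 3  [with B=1]  = -1; C = 3Z - W - 5  [with Z=-1, W=-1]  = -7.
Change = -25 − (-7) = -18.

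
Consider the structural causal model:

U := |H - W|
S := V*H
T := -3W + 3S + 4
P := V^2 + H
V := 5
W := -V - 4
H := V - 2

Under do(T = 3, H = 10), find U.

Under do(T = 3, H = 10), each intervened variable's structural equation is replaced by its fixed value.
W = -V - 4  [with V=5]  = -9
U = |H - W|  [with H=10, W=-9]  = 19

19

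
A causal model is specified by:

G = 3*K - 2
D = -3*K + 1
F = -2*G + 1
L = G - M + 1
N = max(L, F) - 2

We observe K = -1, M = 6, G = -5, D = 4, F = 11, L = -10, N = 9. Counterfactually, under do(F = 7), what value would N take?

5

Under do(F=7), the mechanism F = -2*G + 1 is discarded; F is fixed at 7.
G = 3*K - 2  [with K=-1]  = -5
L = G - M + 1  [with G=-5, M=6]  = -10
N = max(L, F) - 2  [with L=-10, F=7]  = 5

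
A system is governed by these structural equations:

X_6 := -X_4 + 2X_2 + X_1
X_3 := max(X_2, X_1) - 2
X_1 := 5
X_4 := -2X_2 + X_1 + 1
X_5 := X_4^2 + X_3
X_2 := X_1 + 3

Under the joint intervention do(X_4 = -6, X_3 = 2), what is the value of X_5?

38

The joint intervention fixes X_4 = -6, X_3 = 2, removing each variable's own equation.
X_5 = X_4^2 + X_3  [with X_4=-6, X_3=2]  = 38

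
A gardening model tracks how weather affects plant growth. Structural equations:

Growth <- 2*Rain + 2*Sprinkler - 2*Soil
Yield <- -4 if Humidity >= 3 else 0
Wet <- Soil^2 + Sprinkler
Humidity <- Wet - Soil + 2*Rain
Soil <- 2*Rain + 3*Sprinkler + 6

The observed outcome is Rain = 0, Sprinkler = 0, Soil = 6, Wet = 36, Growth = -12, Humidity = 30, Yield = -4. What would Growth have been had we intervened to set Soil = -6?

12

do(Soil=-6) replaces the equation Soil <- 2*Rain + 3*Sprinkler + 6 with the constant Soil = -6.
Growth = 2*Rain + 2*Sprinkler - 2*Soil  [with Rain=0, Sprinkler=0, Soil=-6]  = 12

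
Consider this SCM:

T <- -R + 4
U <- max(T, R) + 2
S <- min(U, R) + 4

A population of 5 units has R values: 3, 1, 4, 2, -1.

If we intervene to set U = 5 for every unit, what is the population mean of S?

Under do(U=5), U's equation is replaced by U=5 for every unit. Per-unit S: 7, 5, 8, 6, 3. Mean = 5.8.

5.8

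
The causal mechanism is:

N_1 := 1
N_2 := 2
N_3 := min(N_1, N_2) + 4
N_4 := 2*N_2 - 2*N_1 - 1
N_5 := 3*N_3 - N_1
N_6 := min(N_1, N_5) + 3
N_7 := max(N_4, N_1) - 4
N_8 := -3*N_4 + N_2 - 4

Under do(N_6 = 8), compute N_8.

-5

Intervening sets N_6 = 8 and removes its equation (N_6 := min(N_1, N_5) + 3).
N_8 is not downstream of the intervention, so its value is determined by the original equations.
N_4 = 2*N_2 - 2*N_1 - 1  [with N_2=2, N_1=1]  = 1
N_8 = -3*N_4 + N_2 - 4  [with N_4=1, N_2=2]  = -5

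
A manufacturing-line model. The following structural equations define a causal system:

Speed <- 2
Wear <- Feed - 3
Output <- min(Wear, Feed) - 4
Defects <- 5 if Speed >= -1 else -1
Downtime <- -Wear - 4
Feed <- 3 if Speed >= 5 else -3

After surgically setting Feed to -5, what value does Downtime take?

4

Under do(Feed=-5), the mechanism Feed <- 3 if Speed >= 5 else -3 is discarded; Feed is fixed at -5.
Wear = Feed - 3  [with Feed=-5]  = -8
Downtime = -Wear - 4  [with Wear=-8]  = 4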